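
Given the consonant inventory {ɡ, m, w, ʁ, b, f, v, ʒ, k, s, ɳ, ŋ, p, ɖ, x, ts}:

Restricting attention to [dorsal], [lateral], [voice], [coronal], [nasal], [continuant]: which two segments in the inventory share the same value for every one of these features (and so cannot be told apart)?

ʁ, w

On the given features, /ʁ/ and /w/ have an identical profile: [+dorsal], [-lateral], [+voice], [-coronal], [-nasal], [+continuant]. No other two segments in the inventory coincide on all 6 features. (They do differ in [labial], [round] and [high], which are not among the given features.)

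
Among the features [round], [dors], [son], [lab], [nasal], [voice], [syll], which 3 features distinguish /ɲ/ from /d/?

/ɲ/ (palatal nasal) and /d/ (voiced alveolar stop) agree on [−round], [−labial], [+voice], [−syllabic]. They differ on [sonorant] (/ɲ/ [+], /d/ [−]), [nasal] (/ɲ/ [+], /d/ [−]), [dorsal] (/ɲ/ [+], /d/ [−]).

[sonorant], [nasal], [dorsal]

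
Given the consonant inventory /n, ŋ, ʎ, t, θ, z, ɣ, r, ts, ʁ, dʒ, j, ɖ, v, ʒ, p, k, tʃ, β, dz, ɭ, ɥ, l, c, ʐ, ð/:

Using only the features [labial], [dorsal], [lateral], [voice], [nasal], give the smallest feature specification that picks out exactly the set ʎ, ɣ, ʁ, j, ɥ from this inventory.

[+voice, -nasal, +dorsal]

/ʎ, ɣ, ʁ, j, ɥ/ are all [+voice], [-nasal], [+dorsal], and no other segment in the inventory matches all three values. Dropping any one of them over-generates: [-nasal, +dorsal] alone would also admit /k, c/; [+voice, +dorsal] alone would also admit /ŋ/; [+voice, -nasal] alone would also admit /z, r, dʒ, ɖ, …/. No other combination of two listed features picks out exactly this set either, so fewer than three features will not do.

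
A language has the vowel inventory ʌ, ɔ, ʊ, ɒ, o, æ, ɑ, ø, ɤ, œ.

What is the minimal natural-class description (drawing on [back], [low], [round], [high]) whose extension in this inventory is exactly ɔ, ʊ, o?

[−low, +back, +round]

/ɔ, ʊ, o/ are all [−low], [+back], [+round], and no other segment in the inventory matches all three values. Dropping any one of them over-generates: [+back, +round] alone would also admit /ɒ/; [−low, +round] alone would also admit /ø, œ/; [−low, +back] alone would also admit /ʌ, ɤ/. No other combination of two listed features picks out exactly this set either, so fewer than three features will not do.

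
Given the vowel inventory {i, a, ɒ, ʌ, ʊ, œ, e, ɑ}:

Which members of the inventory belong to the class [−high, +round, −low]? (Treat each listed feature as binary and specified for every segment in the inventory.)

œ

First, the [−high] segments are /a, ɒ, ʌ, œ, e, ɑ/.
Then [+round] gives /ɒ, œ/.
Then [−low] leaves /œ/.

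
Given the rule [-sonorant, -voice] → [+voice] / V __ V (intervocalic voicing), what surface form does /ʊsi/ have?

[ʊzi]

Only /s/ occurs between two vowels (/ʊ/ __ /i/) and matches the structural description. It is a voiceless alveolar fricative, so [-sonorant, -voice] holds; changing it to [+voice] with all other features held fixed yields /z/ (voiced alveolar fricative). No other segment meets both the structural description and the environment, so the output is [ʊzi].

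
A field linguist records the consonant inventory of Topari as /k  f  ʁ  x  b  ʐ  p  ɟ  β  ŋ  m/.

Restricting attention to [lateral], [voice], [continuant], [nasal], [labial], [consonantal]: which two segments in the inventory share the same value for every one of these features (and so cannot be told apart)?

On the given features, /ʁ/ and /ʐ/ have an identical profile: [-lateral], [+voice], [+continuant], [-nasal], [-labial], [+consonantal]. No other two segments in the inventory coincide on all 6 features. (They do differ in [coronal] and [dorsal], which are not among the given features.)

ʁ, ʐ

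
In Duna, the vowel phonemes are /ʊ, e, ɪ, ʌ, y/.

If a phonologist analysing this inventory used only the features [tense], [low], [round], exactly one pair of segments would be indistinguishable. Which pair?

ɪ, ʌ

/ɪ/ (high front unrounded lax vowel) and /ʌ/ (mid back unrounded lax vowel) are both [−tense], [−low], [−round], so none of the listed features separates them. (They do differ in [high] and [back], which are not among the given features.) Every other pair in the inventory differs on at least one listed feature.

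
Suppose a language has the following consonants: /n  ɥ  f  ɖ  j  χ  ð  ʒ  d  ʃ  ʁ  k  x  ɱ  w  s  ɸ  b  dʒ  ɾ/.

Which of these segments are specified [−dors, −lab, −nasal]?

First, the [−dorsal] segments are /n, f, ɖ, ð, ʒ, d, ʃ, ɱ, s, ɸ, b, dʒ, ɾ/.
Then [−labial] gives /n, ɖ, ð, ʒ, d, ʃ, s, dʒ, ɾ/.
Of those, [−nasal] leaves /ɖ, ð, ʒ, d, ʃ, s, dʒ, ɾ/.

ɖ, ð, ʒ, d, ʃ, s, dʒ, ɾ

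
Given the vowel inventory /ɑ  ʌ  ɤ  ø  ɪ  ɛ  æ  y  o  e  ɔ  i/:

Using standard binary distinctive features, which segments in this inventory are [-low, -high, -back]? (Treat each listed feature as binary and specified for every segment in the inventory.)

Checking each segment against [-low], [-high], [-back]: /ø/ (mid front rounded tense vowel), /ɛ/ (mid front unrounded lax vowel), /e/ (mid front unrounded tense vowel) satisfy every feature; every other segment in the inventory fails at least one.

ø, ɛ, e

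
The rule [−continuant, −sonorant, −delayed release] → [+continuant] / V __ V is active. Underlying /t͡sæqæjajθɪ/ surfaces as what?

Only /q/ occurs between two vowels (/æ/ __ /æ/) and matches the structural description. It is a voiceless uvular stop, so [−continuant, −sonorant, −delayed release] holds; changing it to [+continuant] with all other features held fixed yields /χ/ (voiceless uvular fricative). No other segment meets both the structural description and the environment, so the output is [t͡sæχæjajθɪ].

[t͡sæχæjajθɪ]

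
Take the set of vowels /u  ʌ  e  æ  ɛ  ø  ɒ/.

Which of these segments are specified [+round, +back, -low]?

Eliminate segments failing any feature: /ʌ, e, æ, ɛ/ are [-round]; /ø/ is [-back]; /ɒ/ is [+low]. The remaining /u/ satisfy [+round], [+back], [-low].

u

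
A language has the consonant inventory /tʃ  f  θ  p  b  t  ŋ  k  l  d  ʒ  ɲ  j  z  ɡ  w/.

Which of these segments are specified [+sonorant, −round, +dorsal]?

Eliminate segments failing any feature: /tʃ, f, θ, p, b, t, k, d, ʒ, z, ɡ/ are [−sonorant]; /l/ is [−dorsal]; /w/ is [+round]. The remaining /ŋ, ɲ, j/ satisfy [+sonorant], [−round], [+dorsal].

ŋ, ɲ, j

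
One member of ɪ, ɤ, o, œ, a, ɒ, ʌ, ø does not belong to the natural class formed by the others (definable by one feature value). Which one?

ɪ

/ʌ, œ, ø, a, ɤ, ɒ, o/ are all [-high], but /ɪ/ (high front unrounded lax vowel) is [+high]. No other single segment can be removed to leave a set sharing one feature value that the removed segment lacks, so /ɪ/ is the odd one out.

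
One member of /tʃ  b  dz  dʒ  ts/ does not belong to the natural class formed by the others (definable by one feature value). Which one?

b

/dz, ts, tʃ, dʒ/ are all [+delayed release], but /b/ (voiced bilabial stop) is [-delayed release]. No other single segment can be removed to leave a set sharing one feature value that the removed segment lacks, so /b/ is the odd one out.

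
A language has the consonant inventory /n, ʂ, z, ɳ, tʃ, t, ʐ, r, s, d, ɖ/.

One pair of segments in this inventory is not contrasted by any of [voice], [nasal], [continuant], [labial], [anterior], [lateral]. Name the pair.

z, r

/z/ (voiced alveolar fricative) and /r/ (alveolar trill) are both [+voice], [−nasal], [+continuant], [−labial], [+anterior], [−lateral], so none of the listed features separates them. (They do differ in [sonorant] and [strident], which are not among the given features.) Every other pair in the inventory differs on at least one listed feature.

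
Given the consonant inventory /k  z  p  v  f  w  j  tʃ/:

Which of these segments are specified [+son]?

w, j

The feature [sonorant] marks segments produced without turbulent airflow (nasals, liquids, glides, vowels). In this inventory /w, j/ have that property, so they are [+sonorant]; /k, z, p, v, f, tʃ/ are [−sonorant].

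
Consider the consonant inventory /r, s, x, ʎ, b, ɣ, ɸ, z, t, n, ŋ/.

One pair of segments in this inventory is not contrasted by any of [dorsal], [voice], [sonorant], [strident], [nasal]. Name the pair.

/t/ (voiceless alveolar stop) and /ɸ/ (voiceless bilabial fricative) are both [−dorsal], [−voice], [−sonorant], [−strident], [−nasal], so none of the listed features separates them. (They do differ in [continuant], [labial] and [coronal], which are not among the given features.) Every other pair in the inventory differs on at least one listed feature.

t, ɸ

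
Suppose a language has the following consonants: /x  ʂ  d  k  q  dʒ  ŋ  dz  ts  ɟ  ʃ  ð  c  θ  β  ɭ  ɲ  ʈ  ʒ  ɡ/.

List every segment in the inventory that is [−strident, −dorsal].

d, ð, θ, β, ɭ, ʈ

Eliminate segments failing any feature: /x, k, q, ŋ, ɟ, c, ɲ, ɡ/ are [+dorsal]; /ʂ, dʒ, dz, ts, ʃ, ʒ/ are [+strident]. The remaining /d, ð, θ, β, ɭ, ʈ/ satisfy [−strident], [−dorsal].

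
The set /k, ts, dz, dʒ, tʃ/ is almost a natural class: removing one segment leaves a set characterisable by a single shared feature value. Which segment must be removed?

/tʃ, dz, ts, dʒ/ are all [+delayed release], but /k/ (voiceless velar stop) is [-delayed release]. No other single segment can be removed to leave a set sharing one feature value that the removed segment lacks, so /k/ is the odd one out.

k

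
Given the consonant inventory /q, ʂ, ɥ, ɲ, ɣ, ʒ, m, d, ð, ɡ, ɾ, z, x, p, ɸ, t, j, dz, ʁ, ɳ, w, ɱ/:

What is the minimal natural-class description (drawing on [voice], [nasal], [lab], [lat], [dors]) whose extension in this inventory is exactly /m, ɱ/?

Every target segment is [+nasal], [+labial]; each remaining inventory member fails at least one of these. Each conjunct is needed — [+labial] alone would also admit /ɥ, p, ɸ, w/; [+nasal] alone would also admit /ɲ, ɳ/ — and no other single listed feature has exactly this extension, so two is the minimum.

[+nasal, +lab]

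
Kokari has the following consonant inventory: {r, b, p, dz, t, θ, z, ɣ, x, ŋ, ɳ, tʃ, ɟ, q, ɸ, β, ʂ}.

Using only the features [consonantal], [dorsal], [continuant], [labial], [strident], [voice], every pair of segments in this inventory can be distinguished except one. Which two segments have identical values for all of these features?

/ŋ/ (velar nasal) and /ɟ/ (voiced palatal stop) are both [+consonantal], [+dorsal], [−continuant], [−labial], [−strident], [+voice], so none of the listed features separates them. (They do differ in [sonorant], [nasal] and [back], which are not among the given features.) Every other pair in the inventory differs on at least one listed feature.

ŋ, ɟ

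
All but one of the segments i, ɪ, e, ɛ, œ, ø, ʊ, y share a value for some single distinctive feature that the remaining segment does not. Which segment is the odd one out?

/e, ɪ, ø, i, y, ɛ, œ/ are all [−back], but /ʊ/ (high back rounded lax vowel) is [+back]. No other single segment can be removed to leave a set sharing one feature value that the removed segment lacks, so /ʊ/ is the odd one out.

ʊ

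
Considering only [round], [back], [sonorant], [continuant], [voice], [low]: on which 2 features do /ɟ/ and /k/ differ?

[voice], [back]

/ɟ/ (voiced palatal stop) and /k/ (voiceless velar stop) agree on [-round], [-sonorant], [-continuant], [-low]. They differ on [voice] (/ɟ/ [+], /k/ [-]), [back] (/ɟ/ [-], /k/ [+]).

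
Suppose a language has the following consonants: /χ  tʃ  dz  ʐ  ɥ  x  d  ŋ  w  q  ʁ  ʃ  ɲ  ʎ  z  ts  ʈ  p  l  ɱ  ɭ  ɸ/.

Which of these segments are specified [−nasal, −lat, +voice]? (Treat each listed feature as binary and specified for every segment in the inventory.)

dz, ʐ, ɥ, d, w, ʁ, z

Eliminate segments failing any feature: /χ, tʃ, x, q, ʃ, ts, ʈ, p, ɸ/ are [−voice]; /ŋ, ɲ, ɱ/ are [+nasal]; /ʎ, l, ɭ/ are [+lateral]. The remaining /dz, ʐ, ɥ, d, w, ʁ, z/ satisfy [−nasal], [−lateral], [+voice].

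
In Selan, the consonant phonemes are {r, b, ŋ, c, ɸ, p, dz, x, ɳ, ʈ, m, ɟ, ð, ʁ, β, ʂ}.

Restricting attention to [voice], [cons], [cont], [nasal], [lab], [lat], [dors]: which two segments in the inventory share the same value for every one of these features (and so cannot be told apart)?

Both /ð/ and /r/ are [+voice], [+consonantal], [+continuant], [−nasal], [−labial], [−lateral], [−dorsal]. Since the list omits [sonorant] — which does distinguish the voiced dental fricative from the alveolar trill — this pair collapses; all other pairs remain distinct.

ð, r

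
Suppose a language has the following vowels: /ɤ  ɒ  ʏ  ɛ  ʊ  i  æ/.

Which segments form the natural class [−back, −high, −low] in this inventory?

Eliminate segments failing any feature: /ɤ, ɒ, ʊ/ are [+back]; /ʏ, i/ are [+high]; /æ/ is [+low]. The remaining /ɛ/ satisfy [−back], [−high], [−low].

ɛ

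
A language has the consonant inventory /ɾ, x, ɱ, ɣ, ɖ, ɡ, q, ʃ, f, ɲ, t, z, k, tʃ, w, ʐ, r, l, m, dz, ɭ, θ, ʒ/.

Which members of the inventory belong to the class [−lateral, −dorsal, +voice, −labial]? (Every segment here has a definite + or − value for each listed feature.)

ɾ, ɖ, z, ʐ, r, dz, ʒ

First, the [−lateral] segments are /ɾ, x, ɱ, ɣ, ɖ, ɡ, q, ʃ, f, ɲ, t, z, k, tʃ, w, ʐ, r, m, dz, θ, ʒ/.
Within that set, [−dorsal] gives /ɾ, ɱ, ɖ, ʃ, f, t, z, tʃ, ʐ, r, m, dz, θ, ʒ/.
Within that set, [+voice] gives /ɾ, ɱ, ɖ, z, ʐ, r, m, dz, ʒ/.
Intersecting with [−labial] leaves /ɾ, ɖ, z, ʐ, r, dz, ʒ/.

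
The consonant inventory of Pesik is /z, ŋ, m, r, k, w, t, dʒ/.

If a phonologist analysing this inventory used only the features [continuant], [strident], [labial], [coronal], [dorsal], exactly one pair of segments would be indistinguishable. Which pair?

ŋ, k

/ŋ/ (velar nasal) and /k/ (voiceless velar stop) are both [−continuant], [−strident], [−labial], [−coronal], [+dorsal], so none of the listed features separates them. (They do differ in [sonorant], [voice] and [nasal], which are not among the given features.) Every other pair in the inventory differs on at least one listed feature.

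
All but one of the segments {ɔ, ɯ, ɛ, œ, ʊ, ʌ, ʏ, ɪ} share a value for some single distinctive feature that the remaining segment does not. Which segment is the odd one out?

ɯ

[tense] groups all but one: /ɛ, ɔ, ɪ, œ, ʊ, ʏ, ʌ/ share [−tense] while /ɯ/ (high back unrounded vowel) alone is [+tense]. Removing any other segment would not leave a single-feature class that excludes it.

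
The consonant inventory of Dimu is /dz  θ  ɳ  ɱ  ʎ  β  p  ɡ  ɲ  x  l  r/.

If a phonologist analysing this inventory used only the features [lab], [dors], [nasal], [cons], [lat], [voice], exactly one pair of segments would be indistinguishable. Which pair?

dz, r

/dz/ (voiced alveolar affricate) and /r/ (alveolar trill) are both [−labial], [−dorsal], [−nasal], [+consonantal], [−lateral], [+voice], so none of the listed features separates them. (They do differ in [sonorant], [continuant] and [strident], which are not among the given features.) Every other pair in the inventory differs on at least one listed feature.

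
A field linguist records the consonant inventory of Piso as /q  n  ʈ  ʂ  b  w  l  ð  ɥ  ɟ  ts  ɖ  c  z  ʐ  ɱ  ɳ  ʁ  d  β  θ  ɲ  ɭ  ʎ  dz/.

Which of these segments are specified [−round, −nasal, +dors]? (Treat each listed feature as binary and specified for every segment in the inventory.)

First, the [−round] segments are /q, n, ʈ, ʂ, b, l, ð, ɟ, ts, ɖ, c, z, ʐ, ɱ, ɳ, ʁ, d, β, θ, ɲ, ɭ, ʎ, dz/.
Then [−nasal] gives /q, ʈ, ʂ, b, l, ð, ɟ, ts, ɖ, c, z, ʐ, ʁ, d, β, θ, ɭ, ʎ, dz/.
Then [+dorsal] leaves /q, ɟ, c, ʁ, ʎ/.

q, ɟ, c, ʁ, ʎ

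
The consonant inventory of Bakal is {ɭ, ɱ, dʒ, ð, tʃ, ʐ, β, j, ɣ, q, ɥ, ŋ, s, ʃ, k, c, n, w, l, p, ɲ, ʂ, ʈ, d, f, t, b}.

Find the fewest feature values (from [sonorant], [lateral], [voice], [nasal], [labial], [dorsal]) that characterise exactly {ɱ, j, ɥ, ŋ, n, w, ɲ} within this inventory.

[+sonorant, −lateral]

/ɱ, j, ɥ, ŋ, n, w, ɲ/ are all [+sonorant], [−lateral], and no other segment in the inventory matches both values. Dropping any one of them over-generates: [−lateral] alone would also admit /dʒ, ð, tʃ, ʐ, …/; [+sonorant] alone would also admit /ɭ, l/. No other single listed feature picks out exactly this set either, so fewer than two features will not do.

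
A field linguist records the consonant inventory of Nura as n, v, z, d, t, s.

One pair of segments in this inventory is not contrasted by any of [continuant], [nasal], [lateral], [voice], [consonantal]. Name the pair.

Both /v/ and /z/ are [+continuant], [−nasal], [−lateral], [+voice], [+consonantal]. Since the list omits [labial] and [coronal] — which do distinguish the voiced labiodental fricative from the voiced alveolar fricative — this pair collapses; all other pairs remain distinct.

v, z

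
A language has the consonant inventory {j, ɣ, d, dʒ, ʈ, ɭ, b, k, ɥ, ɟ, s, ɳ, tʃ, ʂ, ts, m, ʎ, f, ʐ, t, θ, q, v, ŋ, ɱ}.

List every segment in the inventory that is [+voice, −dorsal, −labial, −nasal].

Among the inventory, the [+voice] segments are /j, ɣ, d, dʒ, ɭ, b, ɥ, ɟ, ɳ, m, ʎ, ʐ, v, ŋ, ɱ/.
Then [−dorsal] gives /d, dʒ, ɭ, b, ɳ, m, ʐ, v, ɱ/.
Among these, [−labial] gives /d, dʒ, ɭ, ɳ, ʐ/.
Within that set, [−nasal] leaves /d, dʒ, ɭ, ʐ/.

d, dʒ, ɭ, ʐ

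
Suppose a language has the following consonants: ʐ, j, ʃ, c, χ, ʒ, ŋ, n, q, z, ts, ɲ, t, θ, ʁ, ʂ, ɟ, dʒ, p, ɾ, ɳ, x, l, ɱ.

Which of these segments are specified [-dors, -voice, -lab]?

Eliminate segments failing any feature: /ʐ, ʒ, n, z, dʒ, ɾ, ɳ, l, ɱ/ are [+voice]; /j, c, χ, ŋ, q, ɲ, ʁ, ɟ, x/ are [+dorsal]; /p/ is [+labial]. The remaining /ʃ, ts, t, θ, ʂ/ satisfy [-dorsal], [-voice], [-labial].

ʃ, ts, t, θ, ʂ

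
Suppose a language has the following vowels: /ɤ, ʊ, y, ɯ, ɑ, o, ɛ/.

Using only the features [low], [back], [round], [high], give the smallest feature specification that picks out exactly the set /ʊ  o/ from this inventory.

Every target segment is [+back], [+round]; each remaining inventory member fails at least one of these. Each conjunct is needed — [+round] alone would also admit /y/; [+back] alone would also admit /ɤ, ɯ, ɑ/ — and no other single listed feature has exactly this extension, so two is the minimum.

[+back, +round]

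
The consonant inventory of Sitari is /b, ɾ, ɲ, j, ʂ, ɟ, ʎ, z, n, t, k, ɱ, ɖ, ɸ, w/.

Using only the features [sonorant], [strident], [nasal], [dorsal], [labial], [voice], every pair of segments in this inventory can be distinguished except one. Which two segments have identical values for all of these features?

/j/ (palatal glide) and /ʎ/ (palatal lateral approximant) are both [+sonorant], [-strident], [-nasal], [+dorsal], [-labial], [+voice], so none of the listed features separates them. (They do differ in [lateral], which is not among the given features.) Every other pair in the inventory differs on at least one listed feature.

j, ʎ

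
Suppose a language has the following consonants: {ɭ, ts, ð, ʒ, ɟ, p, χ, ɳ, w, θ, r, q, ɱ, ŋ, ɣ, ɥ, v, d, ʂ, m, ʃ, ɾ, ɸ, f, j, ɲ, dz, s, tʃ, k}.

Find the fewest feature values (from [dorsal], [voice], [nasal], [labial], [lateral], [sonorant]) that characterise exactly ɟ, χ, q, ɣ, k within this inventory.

The class [−sonorant], [+dorsal] has exactly /ɟ, χ, q, ɣ, k/ as its extension in this inventory. No smaller conjunction from the listed features achieves this: [+dorsal] alone would also admit /w, ŋ, ɥ, j, …/; [−sonorant] alone would also admit /ts, ð, ʒ, p, …/; and checking the remaining single features turns up none with this extension.

[−sonorant, +dorsal]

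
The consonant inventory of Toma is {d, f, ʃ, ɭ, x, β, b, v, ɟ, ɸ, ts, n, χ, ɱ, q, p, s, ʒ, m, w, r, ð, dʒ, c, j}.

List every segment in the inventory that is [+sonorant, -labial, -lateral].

Checking each segment against [+sonorant], [-labial], [-lateral]: /n/ (alveolar nasal), /r/ (alveolar trill), /j/ (palatal glide) satisfy every feature; every other segment in the inventory fails at least one.

n, r, j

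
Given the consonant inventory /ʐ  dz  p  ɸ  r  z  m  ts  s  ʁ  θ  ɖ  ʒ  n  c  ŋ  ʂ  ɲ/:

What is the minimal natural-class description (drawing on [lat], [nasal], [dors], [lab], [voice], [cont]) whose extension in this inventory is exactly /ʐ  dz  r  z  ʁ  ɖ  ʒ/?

[+voice, -nasal]

/ʐ, dz, r, z, ʁ, ɖ, ʒ/ are all [+voice], [-nasal], and no other segment in the inventory matches both values. Dropping any one of them over-generates: [-nasal] alone would also admit /p, ɸ, ts, s, …/; [+voice] alone would also admit /m, n, ŋ, ɲ/. No other single listed feature picks out exactly this set either, so fewer than two features will not do.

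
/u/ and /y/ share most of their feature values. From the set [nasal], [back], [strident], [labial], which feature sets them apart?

[back]

The two segments share [-nasal], [-strident], [+labial]. The only feature from the list on which they differ: /u/ is [+back] while /y/ is [-back].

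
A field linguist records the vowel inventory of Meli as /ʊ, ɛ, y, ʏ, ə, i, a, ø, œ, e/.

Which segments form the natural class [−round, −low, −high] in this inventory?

Eliminate segments failing any feature: /ʊ, y, ʏ, ø, œ/ are [+round]; /i/ is [+high]; /a/ is [+low]. The remaining /ɛ, ə, e/ satisfy [−round], [−low], [−high].

ɛ, ə, e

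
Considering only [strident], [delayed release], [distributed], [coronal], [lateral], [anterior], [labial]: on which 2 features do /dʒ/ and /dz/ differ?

The two segments share [+strident], [+delayed release], [+coronal], [−lateral], [−labial]. The only features from the list on which they differ: /dʒ/ is [−anterior] while /dz/ is [+anterior]; /dʒ/ is [+distributed] while /dz/ is [−distributed].

[anterior], [distributed]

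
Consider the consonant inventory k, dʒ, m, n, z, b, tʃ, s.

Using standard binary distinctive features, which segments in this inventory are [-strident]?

The [-strident] segments here are /k, m, n, b/; the remaining /dʒ, z, tʃ, s/ are [+strident].

k, m, n, b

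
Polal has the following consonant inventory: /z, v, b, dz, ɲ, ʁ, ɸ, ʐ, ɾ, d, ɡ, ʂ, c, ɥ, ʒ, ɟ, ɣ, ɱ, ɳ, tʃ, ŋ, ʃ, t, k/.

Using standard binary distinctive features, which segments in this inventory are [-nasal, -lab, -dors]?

z, dz, ʐ, ɾ, d, ʂ, ʒ, tʃ, ʃ, t

Eliminate segments failing any feature: /v, b, ɸ, ɥ/ are [+labial]; /ɲ, ɱ, ɳ, ŋ/ are [+nasal]; /ʁ, ɡ, c, ɟ, ɣ, k/ are [+dorsal]. The remaining /z, dz, ʐ, ɾ, d, ʂ, ʒ, tʃ, ʃ, t/ satisfy [-nasal], [-labial], [-dorsal].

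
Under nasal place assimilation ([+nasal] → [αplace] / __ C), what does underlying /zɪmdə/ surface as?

/m/ sits before the [+coronal] consonant /d/, so it takes on [+coronal] and surfaces as /n/. The rest of the form is unaffected: [zɪndə].

[zɪndə]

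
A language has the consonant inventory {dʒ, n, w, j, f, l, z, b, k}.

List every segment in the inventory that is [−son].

The [−sonorant] segments here are /dʒ, f, z, b, k/; the remaining /n, w, j, l/ are [+sonorant].

dʒ, f, z, b, k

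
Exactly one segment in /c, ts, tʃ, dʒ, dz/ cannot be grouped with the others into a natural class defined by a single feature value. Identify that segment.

[delayed release] (equivalently [strident], [dorsal]) groups all but one: /dz, tʃ, ts, dʒ/ share [+delayed release] while /c/ (voiceless palatal stop) alone is [-delayed release]. Removing any other segment would not leave a single-feature class that excludes it.

c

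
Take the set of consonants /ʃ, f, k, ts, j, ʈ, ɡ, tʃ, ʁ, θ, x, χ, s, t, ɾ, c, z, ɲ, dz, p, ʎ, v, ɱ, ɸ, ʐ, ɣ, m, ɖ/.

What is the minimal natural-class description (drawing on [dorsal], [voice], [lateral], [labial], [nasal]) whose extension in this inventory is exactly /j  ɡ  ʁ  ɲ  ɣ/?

The class [+voice], [−lateral], [+dorsal] has exactly /j, ɡ, ʁ, ɲ, ɣ/ as its extension in this inventory. No smaller conjunction from the listed features achieves this: [−lateral, +dorsal] alone would also admit /k, x, χ, c/; [+voice, +dorsal] alone would also admit /ʎ/; [+voice, −lateral] alone would also admit /ɾ, z, dz, v, …/; and checking the remaining two-feature bundles turns up none with this extension.

[+voice, −lateral, +dorsal]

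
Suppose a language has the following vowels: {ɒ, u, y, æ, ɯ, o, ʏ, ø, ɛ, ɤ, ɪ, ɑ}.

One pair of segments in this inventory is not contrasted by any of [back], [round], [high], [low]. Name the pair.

/y/ (high front rounded tense vowel) and /ʏ/ (high front rounded lax vowel) are both [−back], [+round], [+high], [−low], so none of the listed features separates them. (They do differ in [tense], which is not among the given features.) Every other pair in the inventory differs on at least one listed feature.

y, ʏ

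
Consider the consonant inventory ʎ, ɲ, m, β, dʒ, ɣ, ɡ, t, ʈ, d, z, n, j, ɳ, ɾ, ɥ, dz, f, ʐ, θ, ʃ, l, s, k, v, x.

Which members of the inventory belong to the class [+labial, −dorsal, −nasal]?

Eliminate segments failing any feature: /ʎ, ɲ, dʒ, ɣ, ɡ, t, ʈ, d, z, n, j, ɳ, ɾ, dz, ʐ, θ, ʃ, l, s, k, x/ are [−labial]; /m/ is [+nasal]; /ɥ/ is [+dorsal]. The remaining /β, f, v/ satisfy [+labial], [−dorsal], [−nasal].

β, f, v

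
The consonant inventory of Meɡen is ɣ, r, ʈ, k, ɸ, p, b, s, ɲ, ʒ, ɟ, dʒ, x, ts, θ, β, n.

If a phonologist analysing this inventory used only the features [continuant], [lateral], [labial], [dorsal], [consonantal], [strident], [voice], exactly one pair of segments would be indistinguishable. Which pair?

ɲ, ɟ

On the given features, /ɲ/ and /ɟ/ have an identical profile: [-continuant], [-lateral], [-labial], [+dorsal], [+consonantal], [-strident], [+voice]. No other two segments in the inventory coincide on all 7 features. (They do differ in [sonorant] and [nasal], which are not among the given features.)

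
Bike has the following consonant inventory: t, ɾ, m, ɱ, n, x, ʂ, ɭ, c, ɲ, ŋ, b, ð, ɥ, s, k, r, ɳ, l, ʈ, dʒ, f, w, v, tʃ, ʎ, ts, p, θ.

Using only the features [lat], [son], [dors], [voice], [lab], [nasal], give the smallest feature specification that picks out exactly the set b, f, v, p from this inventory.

Every target segment is [−sonorant], [+labial]; each remaining inventory member fails at least one of these. Each conjunct is needed — [+labial] alone would also admit /m, ɱ, ɥ, w/; [−sonorant] alone would also admit /t, x, ʂ, c, …/ — and no other single listed feature has exactly this extension, so two is the minimum.

[−son, +lab]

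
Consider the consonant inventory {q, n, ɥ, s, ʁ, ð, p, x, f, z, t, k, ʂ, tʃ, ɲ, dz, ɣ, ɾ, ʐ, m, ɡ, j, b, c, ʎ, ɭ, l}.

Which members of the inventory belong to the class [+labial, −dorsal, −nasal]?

Among the inventory, the [+labial] segments are /ɥ, p, f, m, b/.
Within that set, [−dorsal] gives /p, f, m, b/.
Intersecting with [−nasal] leaves /p, f, b/.

p, f, b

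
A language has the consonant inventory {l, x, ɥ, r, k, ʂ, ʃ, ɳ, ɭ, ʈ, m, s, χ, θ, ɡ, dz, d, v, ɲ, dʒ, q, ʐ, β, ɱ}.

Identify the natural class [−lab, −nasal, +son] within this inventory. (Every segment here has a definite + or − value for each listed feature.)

Checking each segment against [−labial], [−nasal], [+sonorant]: /l/ (alveolar lateral approximant), /r/ (alveolar trill), /ɭ/ (retroflex lateral approximant) satisfy every feature; every other segment in the inventory fails at least one.

l, r, ɭ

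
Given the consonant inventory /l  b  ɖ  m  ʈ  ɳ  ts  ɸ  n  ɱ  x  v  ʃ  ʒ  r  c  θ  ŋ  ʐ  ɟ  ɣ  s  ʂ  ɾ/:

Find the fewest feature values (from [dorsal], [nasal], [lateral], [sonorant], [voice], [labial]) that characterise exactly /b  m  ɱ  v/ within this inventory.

/b, m, ɱ, v/ are all [+voice], [+labial], and no other segment in the inventory matches both values. Dropping any one of them over-generates: [+labial] alone would also admit /ɸ/; [+voice] alone would also admit /l, ɖ, ɳ, n, …/. No other single listed feature picks out exactly this set either, so fewer than two features will not do.

[+voice, +labial]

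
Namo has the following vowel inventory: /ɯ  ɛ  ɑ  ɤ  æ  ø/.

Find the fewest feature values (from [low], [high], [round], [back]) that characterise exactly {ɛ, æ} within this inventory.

[-back, -round]

Every target segment is [-back], [-round]; each remaining inventory member fails at least one of these. Each conjunct is needed — [-round] alone would also admit /ɯ, ɑ, ɤ/; [-back] alone would also admit /ø/ — and no other single listed feature has exactly this extension, so two is the minimum.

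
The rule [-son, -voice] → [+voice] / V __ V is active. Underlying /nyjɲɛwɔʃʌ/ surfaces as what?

[nyjɲɛwɔʒʌ]

The only segment in the rule's environment that also matches [-son, -voice] is /ʃ/. Applying [+voice] turns the voiceless postalveolar fricative into /ʒ/ (voiced postalveolar fricative), giving [nyjɲɛwɔʒʌ].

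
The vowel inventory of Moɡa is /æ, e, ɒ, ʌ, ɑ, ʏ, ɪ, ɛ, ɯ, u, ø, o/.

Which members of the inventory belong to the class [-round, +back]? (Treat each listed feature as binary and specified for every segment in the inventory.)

Checking each segment against [-round], [+back]: /ʌ/ (mid back unrounded lax vowel), /ɑ/ (low back unrounded vowel), /ɯ/ (high back unrounded vowel) satisfy every feature; every other segment in the inventory fails at least one.

ʌ, ɑ, ɯ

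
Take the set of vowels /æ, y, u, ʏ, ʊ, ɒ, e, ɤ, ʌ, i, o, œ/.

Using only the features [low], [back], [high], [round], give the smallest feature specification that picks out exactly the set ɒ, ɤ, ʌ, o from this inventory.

[−high, +back]

The class [−high], [+back] has exactly /ɒ, ɤ, ʌ, o/ as its extension in this inventory. No smaller conjunction from the listed features achieves this: [+back] alone would also admit /u, ʊ/; [−high] alone would also admit /æ, e, œ/; and checking the remaining single features turns up none with this extension.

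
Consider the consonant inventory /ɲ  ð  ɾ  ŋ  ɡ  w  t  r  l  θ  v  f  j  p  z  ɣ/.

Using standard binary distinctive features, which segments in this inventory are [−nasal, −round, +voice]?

ð, ɾ, ɡ, r, l, v, j, z, ɣ

Checking each segment against [−nasal], [−round], [+voice]: /ð/ (voiced dental fricative), /ɾ/ (alveolar tap), /ɡ/ (voiced velar stop), /r/ (alveolar trill), /l/ (alveolar lateral approximant), /v/ (voiced labiodental fricative), among others, satisfy every feature; every other segment in the inventory fails at least one.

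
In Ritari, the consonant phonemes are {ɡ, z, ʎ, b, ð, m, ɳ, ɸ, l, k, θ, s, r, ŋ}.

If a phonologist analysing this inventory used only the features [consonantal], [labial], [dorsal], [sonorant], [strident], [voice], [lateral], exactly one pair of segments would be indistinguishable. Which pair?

Both /r/ and /ɳ/ are [+consonantal], [−labial], [−dorsal], [+sonorant], [−strident], [+voice], [−lateral]. Since the list omits [nasal], [continuant] and [anterior] — which do distinguish the alveolar trill from the retroflex nasal — this pair collapses; all other pairs remain distinct.

r, ɳ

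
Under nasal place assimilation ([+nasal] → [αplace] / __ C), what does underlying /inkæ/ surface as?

In /inkæ/, the nasal /n/ precedes /k/, which is [+dorsal]. The nasal assimilates in place, becoming the [+dorsal] nasal /ŋ/. The surface form is [iŋkæ].

[iŋkæ]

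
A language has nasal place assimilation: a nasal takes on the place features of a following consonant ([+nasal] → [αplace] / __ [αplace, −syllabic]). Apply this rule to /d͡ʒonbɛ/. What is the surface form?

[d͡ʒombɛ]

In /d͡ʒonbɛ/, the nasal /n/ precedes /b/, which is [+labial]. The nasal assimilates in place, becoming the [+labial] nasal /m/. The surface form is [d͡ʒombɛ].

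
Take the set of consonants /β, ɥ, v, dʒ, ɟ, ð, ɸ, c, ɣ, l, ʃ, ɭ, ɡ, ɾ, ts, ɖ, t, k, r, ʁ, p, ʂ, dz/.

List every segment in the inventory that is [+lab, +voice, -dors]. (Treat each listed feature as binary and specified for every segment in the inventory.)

Checking each segment against [+labial], [+voice], [-dorsal]: /β/ (voiced bilabial fricative), /v/ (voiced labiodental fricative) satisfy every feature; every other segment in the inventory fails at least one.

β, v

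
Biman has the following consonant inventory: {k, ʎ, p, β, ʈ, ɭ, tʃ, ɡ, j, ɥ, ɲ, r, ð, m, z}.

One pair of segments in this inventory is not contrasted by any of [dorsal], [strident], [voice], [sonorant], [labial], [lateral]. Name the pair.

Both /ɲ/ and /j/ are [+dorsal], [-strident], [+voice], [+sonorant], [-labial], [-lateral]. Since the list omits [nasal] and [continuant] — which do distinguish the palatal nasal from the palatal glide — this pair collapses; all other pairs remain distinct.

ɲ, j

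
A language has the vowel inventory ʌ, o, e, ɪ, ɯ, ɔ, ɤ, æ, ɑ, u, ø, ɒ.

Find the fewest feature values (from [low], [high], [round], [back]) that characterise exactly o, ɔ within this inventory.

[−high, −low, +back, +round]

The class [−high], [−low], [+back], [+round] has exactly /o, ɔ/ as its extension in this inventory. No smaller conjunction from the listed features achieves this: [−low, +back, +round] alone would also admit /u/; [−high, +back, +round] alone would also admit /ɒ/; [−high, −low, +round] alone would also admit /ø/; [−high, −low, +back] alone would also admit /ʌ, ɤ/; and checking the remaining three-feature bundles turns up none with this extension.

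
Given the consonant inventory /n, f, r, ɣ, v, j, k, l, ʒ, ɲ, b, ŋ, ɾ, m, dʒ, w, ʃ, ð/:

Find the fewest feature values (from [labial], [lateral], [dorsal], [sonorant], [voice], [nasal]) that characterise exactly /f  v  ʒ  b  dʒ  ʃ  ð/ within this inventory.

The class [−sonorant], [−dorsal] has exactly /f, v, ʒ, b, dʒ, ʃ, ð/ as its extension in this inventory. No smaller conjunction from the listed features achieves this: [−dorsal] alone would also admit /n, r, l, ɾ, …/; [−sonorant] alone would also admit /ɣ, k/; and checking the remaining single features turns up none with this extension.

[−sonorant, −dorsal]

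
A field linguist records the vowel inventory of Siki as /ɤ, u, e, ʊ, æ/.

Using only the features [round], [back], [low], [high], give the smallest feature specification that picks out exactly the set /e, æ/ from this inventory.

The target set is precisely the extension of [−back] in this inventory.

[−back]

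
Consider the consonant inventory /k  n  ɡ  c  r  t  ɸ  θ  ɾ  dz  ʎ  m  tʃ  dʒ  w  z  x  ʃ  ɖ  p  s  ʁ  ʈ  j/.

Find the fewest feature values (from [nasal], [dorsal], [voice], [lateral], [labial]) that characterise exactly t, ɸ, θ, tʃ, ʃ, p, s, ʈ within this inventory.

Every target segment is [−voice], [−dorsal]; each remaining inventory member fails at least one of these. Each conjunct is needed — [−dorsal] alone would also admit /n, r, ɾ, dz, …/; [−voice] alone would also admit /k, c, x/ — and no other single listed feature has exactly this extension, so two is the minimum.

[−voice, −dorsal]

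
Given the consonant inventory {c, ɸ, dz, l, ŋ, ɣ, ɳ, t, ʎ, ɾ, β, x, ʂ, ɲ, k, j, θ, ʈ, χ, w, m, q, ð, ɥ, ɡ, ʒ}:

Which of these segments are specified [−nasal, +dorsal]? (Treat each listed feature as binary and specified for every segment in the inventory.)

Among the inventory, the [−nasal] segments are /c, ɸ, dz, l, ɣ, t, ʎ, ɾ, β, x, ʂ, k, j, θ, ʈ, χ, w, q, ð, ɥ, ɡ, ʒ/.
Intersecting with [+dorsal] leaves /c, ɣ, ʎ, x, k, j, χ, w, q, ɥ, ɡ/.

c, ɣ, ʎ, x, k, j, χ, w, q, ɥ, ɡ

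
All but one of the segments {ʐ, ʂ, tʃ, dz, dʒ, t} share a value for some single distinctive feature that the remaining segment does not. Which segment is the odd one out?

/ʐ, dz, dʒ, tʃ, ʂ/ are all [+strident], but /t/ (voiceless alveolar stop) is [-strident]. No other single segment can be removed to leave a set sharing one feature value that the removed segment lacks, so /t/ is the odd one out.

t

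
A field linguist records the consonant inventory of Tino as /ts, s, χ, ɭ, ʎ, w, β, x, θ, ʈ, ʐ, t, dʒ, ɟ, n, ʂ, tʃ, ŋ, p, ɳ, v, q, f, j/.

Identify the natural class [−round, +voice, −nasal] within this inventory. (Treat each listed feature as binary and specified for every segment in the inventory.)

ɭ, ʎ, β, ʐ, dʒ, ɟ, v, j

The [−round] segments are /ts, s, χ, ɭ, ʎ, β, x, θ, ʈ, ʐ, t, dʒ, ɟ, n, ʂ, tʃ, ŋ, p, ɳ, v, q, f, j/.
Within that set, [+voice] gives /ɭ, ʎ, β, ʐ, dʒ, ɟ, n, ŋ, ɳ, v, j/.
Of those, [−nasal] leaves /ɭ, ʎ, β, ʐ, dʒ, ɟ, v, j/.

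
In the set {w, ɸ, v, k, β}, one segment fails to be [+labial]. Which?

/w, ɸ, v, β/ are all [+labial]; /k/ (voiceless velar stop) is [−labial].

k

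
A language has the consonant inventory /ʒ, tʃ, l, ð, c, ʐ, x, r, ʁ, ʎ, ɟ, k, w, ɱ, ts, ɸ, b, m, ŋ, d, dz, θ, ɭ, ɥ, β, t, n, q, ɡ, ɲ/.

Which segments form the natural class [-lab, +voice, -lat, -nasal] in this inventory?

The [-labial] segments are /ʒ, tʃ, l, ð, c, ʐ, x, r, ʁ, ʎ, ɟ, k, ts, ŋ, d, dz, θ, ɭ, t, n, q, ɡ, ɲ/.
Of those, [+voice] gives /ʒ, l, ð, ʐ, r, ʁ, ʎ, ɟ, ŋ, d, dz, ɭ, n, ɡ, ɲ/.
Intersecting with [-lateral] gives /ʒ, ð, ʐ, r, ʁ, ɟ, ŋ, d, dz, n, ɡ, ɲ/.
Then [-nasal] leaves /ʒ, ð, ʐ, r, ʁ, ɟ, d, dz, ɡ/.

ʒ, ð, ʐ, r, ʁ, ɟ, d, dz, ɡ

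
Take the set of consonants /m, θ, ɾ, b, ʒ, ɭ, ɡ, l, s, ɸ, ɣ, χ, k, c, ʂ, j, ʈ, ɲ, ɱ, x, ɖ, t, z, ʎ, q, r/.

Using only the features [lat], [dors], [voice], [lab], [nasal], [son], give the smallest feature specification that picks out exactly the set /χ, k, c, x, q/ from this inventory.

[−voice, +dors]

/χ, k, c, x, q/ are all [−voice], [+dorsal], and no other segment in the inventory matches both values. Dropping any one of them over-generates: [+dorsal] alone would also admit /ɡ, ɣ, j, ɲ, …/; [−voice] alone would also admit /θ, s, ɸ, ʂ, …/. No other single listed feature picks out exactly this set either, so fewer than two features will not do.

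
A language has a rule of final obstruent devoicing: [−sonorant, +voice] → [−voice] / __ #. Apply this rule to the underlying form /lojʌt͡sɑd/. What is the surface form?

/d/ satisfies [−sonorant, +voice] and sits in __ #. The [−voice] counterpart of the voiced alveolar stop is /t/. Other segments in /lojʌt͡sɑd/ either fail the structural description or are not in the environment, so the surface form is [lojʌt͡sɑt].

[lojʌt͡sɑt]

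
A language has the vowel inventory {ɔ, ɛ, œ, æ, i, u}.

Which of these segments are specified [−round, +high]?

i

Eliminate segments failing any feature: /ɔ, œ, u/ are [+round]; /ɛ, æ/ are [−high]. The remaining /i/ satisfy [−round], [+high].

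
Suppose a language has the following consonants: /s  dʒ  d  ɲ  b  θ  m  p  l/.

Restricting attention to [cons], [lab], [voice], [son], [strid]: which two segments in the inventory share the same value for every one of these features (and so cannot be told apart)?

ɲ, l

/ɲ/ (palatal nasal) and /l/ (alveolar lateral approximant) are both [+consonantal], [−labial], [+voice], [+sonorant], [−strident], so none of the listed features separates them. (They do differ in [nasal], [lateral] and [dorsal], which are not among the given features.) Every other pair in the inventory differs on at least one listed feature.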